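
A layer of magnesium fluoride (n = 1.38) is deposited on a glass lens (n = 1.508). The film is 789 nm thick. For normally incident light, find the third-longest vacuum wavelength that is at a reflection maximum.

726 nm

Ray reflecting at the top interface goes from n = 1.0 toward n = 1.38: a half-wave phase shift.
Ray reflecting at the bottom interface goes from n = 1.38 toward n = 1.508: a half-wave phase shift.
Zero or two π shifts → no net half-wave offset.
With no net inversion, constructive interference in reflection requires 2 n t = m λ.
λ = 2 n t / m. The third-longest wavelength is m = 3: λ = 2 × 1.38 × 789 / 3.00 = 726 nm.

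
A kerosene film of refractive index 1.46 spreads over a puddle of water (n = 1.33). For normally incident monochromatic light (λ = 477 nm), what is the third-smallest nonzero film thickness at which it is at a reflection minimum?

At the upper boundary (n = 1.0 to n = 1.46) the reflected ray undergoes a half-wave phase shift.
Ray reflecting at the bottom interface goes from n = 1.46 toward n = 1.33: no phase shift.
Exactly one π shift → a net half-wave offset.
For dark reflection here: 2 n t = m λ.
The third-smallest nonzero thickness corresponds to m = 3: t = m λ / (2 n) = 3.00 × 477 / (2 × 1.46) = 490 nm.

490 nm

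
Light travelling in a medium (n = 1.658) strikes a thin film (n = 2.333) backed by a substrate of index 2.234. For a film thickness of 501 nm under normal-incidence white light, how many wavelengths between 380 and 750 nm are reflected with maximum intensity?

Ray reflecting at the top interface goes from n = 1.658 toward n = 2.333: a half-wave phase shift.
At the lower boundary (n = 2.333 to n = 2.234) the reflected ray undergoes no phase shift.
The two reflections differ by half a wavelength.
So the condition for constructive reflection is 2 n t = (m + ½) λ.
λ = 2 n t / (m + ½) = 2338 / (m + ½) nm.
m=2: 935 nm (IR); m=3: 668 nm (visible); m=4: 519 nm (visible); m=5: 425 nm (visible); m=6: 360 nm (UV).

3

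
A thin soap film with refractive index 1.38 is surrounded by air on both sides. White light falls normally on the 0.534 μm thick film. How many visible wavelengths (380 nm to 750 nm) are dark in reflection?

Ray reflecting at the top interface goes from n = 1.0 toward n = 1.38: a half-wave phase shift.
Bottom surface (1.38 → 1.0): reflection off a lower-index medium gives no phase shift.
Net: one phase inversion between the two reflected rays.
For weak reflection here: 2 n t = m λ.
λ = 2 n t / m = 1474 / m nm.
m=1: 1474 nm (IR); m=2: 737 nm (visible); m=3: 491 nm (visible); m=4: 368 nm (UV).

2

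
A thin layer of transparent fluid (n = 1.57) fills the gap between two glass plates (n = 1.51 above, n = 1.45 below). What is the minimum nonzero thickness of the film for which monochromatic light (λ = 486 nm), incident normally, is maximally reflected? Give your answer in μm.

0.0774 μm

Top surface (1.51 → 1.57): reflection off a higher-index medium gives a half-wave phase shift.
Bottom surface (1.57 → 1.45): reflection off a lower-index medium gives no phase shift.
The two reflections differ by half a wavelength.
With one net inversion, constructive interference in reflection requires 2 n t = (m + ½) λ.
Minimum at m = 0: t = λ / (4 n) = 486 / (4 × 1.57) = 77.4 nm.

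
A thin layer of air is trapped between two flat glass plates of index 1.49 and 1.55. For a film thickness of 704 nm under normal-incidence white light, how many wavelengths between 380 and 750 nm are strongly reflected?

2

Ray reflecting at the top interface goes from n = 1.49 toward n = 1.0: no phase shift.
Bottom surface (1.0 → 1.55): reflection off a higher-index medium gives a half-wave phase shift.
The two reflections differ by half a wavelength.
With one net inversion, constructive interference in reflection requires 2 n t = (m + ½) λ.
λ = 2 n t / (m + ½) = 1408 / (m + ½) nm.
m=1: 939 nm (IR); m=2: 563 nm (visible); m=3: 402 nm (visible); m=4: 313 nm (UV).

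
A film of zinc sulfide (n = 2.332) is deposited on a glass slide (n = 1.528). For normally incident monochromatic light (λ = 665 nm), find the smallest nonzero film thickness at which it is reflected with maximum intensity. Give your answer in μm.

At the upper boundary (n = 1.0 to n = 2.332) the reflected ray undergoes a half-wave phase shift.
At the lower boundary (n = 2.332 to n = 1.528) the reflected ray undergoes no phase shift.
Exactly one π shift → a net half-wave offset.
With one net inversion, constructive interference in reflection requires 2 n t = (m + ½) λ.
Minimum at m = 0: t = λ / (4 n) = 665 / (4 × 2.332) = 71.3 nm.

0.0713 μm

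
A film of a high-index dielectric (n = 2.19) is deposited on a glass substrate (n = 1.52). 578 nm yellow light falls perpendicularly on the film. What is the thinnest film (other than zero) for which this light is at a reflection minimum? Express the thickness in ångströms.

1320 Å

Top surface (1.0 → 2.19): reflection off a higher-index medium gives a half-wave phase shift.
Ray reflecting at the bottom interface goes from n = 2.19 toward n = 1.52: no phase shift.
Exactly one π shift → a net half-wave offset.
For minimum reflection here: 2 n t = m λ.
Minimum nonzero at m = 1: t = λ / (2 n) = 578 / (2 × 2.19) = 132 nm.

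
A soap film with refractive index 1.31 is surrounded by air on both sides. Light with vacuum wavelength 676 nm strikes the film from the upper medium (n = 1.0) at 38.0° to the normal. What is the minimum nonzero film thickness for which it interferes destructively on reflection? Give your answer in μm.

0.292 μm

Top surface (1.0 → 1.31): reflection off a higher-index medium gives a half-wave phase shift.
At the lower boundary (n = 1.31 to n = 1.0) the reflected ray undergoes no phase shift.
Net: one phase inversion between the two reflected rays.
So the condition for destructive reflection is 2 n t cos θ_r = m λ.
Snell's law: 1.0 sin 38.0° = 1.31 sin θ_r → sin θ_r = 0.470, cos θ_r = 0.883.
Minimum nonzero at m = 1: t = λ / (2 n cos θ_r) = 676 / (2 × 1.31 × 0.883) = 292 nm.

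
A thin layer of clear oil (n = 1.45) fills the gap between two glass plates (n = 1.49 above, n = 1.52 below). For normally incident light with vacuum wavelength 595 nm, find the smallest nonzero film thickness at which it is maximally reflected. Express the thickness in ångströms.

1026 Å

Ray reflecting at the top interface goes from n = 1.49 toward n = 1.45: no phase shift.
At the lower boundary (n = 1.45 to n = 1.52) the reflected ray undergoes a half-wave phase shift.
Net: one phase inversion between the two reflected rays.
For bright reflection here: 2 n t = (m + ½) λ.
Minimum at m = 0: t = λ / (4 n) = 595 / (4 × 1.45) = 103 nm.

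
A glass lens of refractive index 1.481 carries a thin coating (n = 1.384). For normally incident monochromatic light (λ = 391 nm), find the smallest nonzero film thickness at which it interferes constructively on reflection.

141 nm

Top surface (1.0 → 1.384): reflection off a higher-index medium gives a half-wave phase shift.
Bottom surface (1.384 → 1.481): reflection off a higher-index medium gives a half-wave phase shift.
Zero or two π shifts → no net half-wave offset.
So the condition for constructive reflection is 2 n t = m λ.
Minimum nonzero at m = 1: t = λ / (2 n) = 391 / (2 × 1.384) = 141 nm.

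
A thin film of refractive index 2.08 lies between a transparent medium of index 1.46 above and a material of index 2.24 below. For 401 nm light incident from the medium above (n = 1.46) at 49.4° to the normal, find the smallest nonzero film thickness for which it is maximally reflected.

114 nm

Ray reflecting at the top interface goes from n = 1.46 toward n = 2.08: a half-wave phase shift.
Bottom surface (2.08 → 2.24): reflection off a higher-index medium gives a half-wave phase shift.
The two reflections carry the same phase change, so no net offset.
With no net inversion, constructive interference in reflection requires 2 n t cos θ_r = m λ.
Snell's law: 1.46 sin 49.4° = 2.08 sin θ_r → sin θ_r = 0.533, cos θ_r = 0.846.
Minimum nonzero at m = 1: t = λ / (2 n cos θ_r) = 401 / (2 × 2.08 × 0.846) = 114 nm.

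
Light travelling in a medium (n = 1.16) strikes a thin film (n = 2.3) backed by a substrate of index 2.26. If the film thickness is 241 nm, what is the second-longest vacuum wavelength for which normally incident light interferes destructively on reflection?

Ray reflecting at the top interface goes from n = 1.16 toward n = 2.3: a half-wave phase shift.
At the lower boundary (n = 2.3 to n = 2.26) the reflected ray undergoes no phase shift.
Exactly one π shift → a net half-wave offset.
So the condition for destructive reflection is 2 n t = m λ.
λ = 2 n t / m. The second-longest wavelength is m = 2: λ = 2 × 2.3 × 241 / 2.00 = 554 nm.

554 nm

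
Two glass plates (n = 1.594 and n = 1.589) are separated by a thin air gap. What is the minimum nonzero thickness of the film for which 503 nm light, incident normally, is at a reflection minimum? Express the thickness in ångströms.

2515 Å

Top surface (1.594 → 1.0): reflection off a lower-index medium gives no phase shift.
Bottom surface (1.0 → 1.589): reflection off a higher-index medium gives a half-wave phase shift.
Net: one phase inversion between the two reflected rays.
So the condition for destructive reflection is 2 n t = m λ.
Minimum nonzero at m = 1: t = λ / (2 n) = 503 / (2 × 1.0) = 252 nm.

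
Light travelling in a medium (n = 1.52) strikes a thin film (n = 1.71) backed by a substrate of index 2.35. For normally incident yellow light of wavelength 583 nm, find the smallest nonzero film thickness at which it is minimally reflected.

85.2 nm

Top surface (1.52 → 1.71): reflection off a higher-index medium gives a half-wave phase shift.
At the lower boundary (n = 1.71 to n = 2.35) the reflected ray undergoes a half-wave phase shift.
Zero or two π shifts → no net half-wave offset.
For weak reflection here: 2 n t = (m + ½) λ.
Minimum at m = 0: t = λ / (4 n) = 583 / (4 × 1.71) = 85.2 nm.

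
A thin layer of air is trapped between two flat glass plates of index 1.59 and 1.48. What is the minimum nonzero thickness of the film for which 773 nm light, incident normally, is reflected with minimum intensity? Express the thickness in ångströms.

3865 Å

Ray reflecting at the top interface goes from n = 1.59 toward n = 1.0: no phase shift.
Ray reflecting at the bottom interface goes from n = 1.0 toward n = 1.48: a half-wave phase shift.
Net: one phase inversion between the two reflected rays.
With one net inversion, destructive interference in reflection requires 2 n t = m λ.
Minimum nonzero at m = 1: t = λ / (2 n) = 773 / (2 × 1.0) = 387 nm.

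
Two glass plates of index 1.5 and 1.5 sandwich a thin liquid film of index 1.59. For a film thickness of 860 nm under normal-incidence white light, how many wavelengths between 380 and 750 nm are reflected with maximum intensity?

Top surface (1.5 → 1.59): reflection off a higher-index medium gives a half-wave phase shift.
Bottom surface (1.59 → 1.5): reflection off a lower-index medium gives no phase shift.
Exactly one π shift → a net half-wave offset.
With one net inversion, constructive interference in reflection requires 2 n t = (m + ½) λ.
λ = 2 n t / (m + ½) = 2735 / (m + ½) nm.
m=3: 781 nm (IR); m=4: 608 nm (visible); m=5: 497 nm (visible); m=6: 421 nm (visible); m=7: 365 nm (UV).

3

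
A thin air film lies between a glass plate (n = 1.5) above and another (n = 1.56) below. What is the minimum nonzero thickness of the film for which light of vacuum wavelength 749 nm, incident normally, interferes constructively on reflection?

At the upper boundary (n = 1.5 to n = 1.0) the reflected ray undergoes no phase shift.
At the lower boundary (n = 1.0 to n = 1.56) the reflected ray undergoes a half-wave phase shift.
Net: one phase inversion between the two reflected rays.
With one net inversion, constructive interference in reflection requires 2 n t = (m + ½) λ.
Minimum at m = 0: t = λ / (4 n) = 749 / (4 × 1.0) = 187 nm.

187 nm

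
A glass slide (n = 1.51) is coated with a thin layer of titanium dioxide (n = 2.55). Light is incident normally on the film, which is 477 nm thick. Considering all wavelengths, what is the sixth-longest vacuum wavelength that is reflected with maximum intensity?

Ray reflecting at the top interface goes from n = 1.0 toward n = 2.55: a half-wave phase shift.
Ray reflecting at the bottom interface goes from n = 2.55 toward n = 1.51: no phase shift.
The two reflections differ by half a wavelength.
For bright reflection here: 2 n t = (m + ½) λ.
λ = 2 n t / (m + ½). The sixth-longest wavelength is m = 5: λ = 2 × 2.55 × 477 / 5.50 = 442 nm.

442 nm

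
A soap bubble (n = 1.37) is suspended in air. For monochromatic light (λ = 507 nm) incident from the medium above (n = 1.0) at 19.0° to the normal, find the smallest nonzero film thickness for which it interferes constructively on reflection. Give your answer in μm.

0.0952 μm

At the upper boundary (n = 1.0 to n = 1.37) the reflected ray undergoes a half-wave phase shift.
At the lower boundary (n = 1.37 to n = 1.0) the reflected ray undergoes no phase shift.
Net: one phase inversion between the two reflected rays.
With one net inversion, constructive interference in reflection requires 2 n t cos θ_r = (m + ½) λ.
Snell's law: 1.0 sin 19.0° = 1.37 sin θ_r → sin θ_r = 0.238, cos θ_r = 0.971.
Minimum at m = 0: t = λ / (4 n cos θ_r) = 507 / (4 × 1.37 × 0.971) = 95.2 nm.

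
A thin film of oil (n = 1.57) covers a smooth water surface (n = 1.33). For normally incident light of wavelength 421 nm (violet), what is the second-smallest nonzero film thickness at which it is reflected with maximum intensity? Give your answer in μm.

0.201 μm

At the upper boundary (n = 1.0 to n = 1.57) the reflected ray undergoes a half-wave phase shift.
Bottom surface (1.57 → 1.33): reflection off a lower-index medium gives no phase shift.
Net: one phase inversion between the two reflected rays.
With one net inversion, constructive interference in reflection requires 2 n t = (m + ½) λ.
The second-smallest nonzero thickness corresponds to m = 1: t = (m + ½) λ / (2 n) = 1.50 × 421 / (2 × 1.57) = 201 nm.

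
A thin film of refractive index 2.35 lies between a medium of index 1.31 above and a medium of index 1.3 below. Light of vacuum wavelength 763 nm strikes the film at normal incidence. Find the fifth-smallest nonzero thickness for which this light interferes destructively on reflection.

Ray reflecting at the top interface goes from n = 1.31 toward n = 2.35: a half-wave phase shift.
At the lower boundary (n = 2.35 to n = 1.3) the reflected ray undergoes no phase shift.
Exactly one π shift → a net half-wave offset.
So the condition for destructive reflection is 2 n t = m λ.
The fifth-smallest nonzero thickness corresponds to m = 5: t = m λ / (2 n) = 5.00 × 763 / (2 × 2.35) = 812 nm.

812 nm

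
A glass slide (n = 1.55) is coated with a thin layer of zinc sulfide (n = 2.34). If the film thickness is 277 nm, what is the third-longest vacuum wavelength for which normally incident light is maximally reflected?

Top surface (1.0 → 2.34): reflection off a higher-index medium gives a half-wave phase shift.
At the lower boundary (n = 2.34 to n = 1.55) the reflected ray undergoes no phase shift.
Net: one phase inversion between the two reflected rays.
For maximum reflection here: 2 n t = (m + ½) λ.
λ = 2 n t / (m + ½). The third-longest wavelength is m = 2: λ = 2 × 2.34 × 277 / 2.50 = 519 nm.

519 nm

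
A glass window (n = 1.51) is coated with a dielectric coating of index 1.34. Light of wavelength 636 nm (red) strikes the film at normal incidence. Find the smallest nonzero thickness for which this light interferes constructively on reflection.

At the upper boundary (n = 1.0 to n = 1.34) the reflected ray undergoes a half-wave phase shift.
At the lower boundary (n = 1.34 to n = 1.51) the reflected ray undergoes a half-wave phase shift.
Net: no relative phase inversion (both shifts match).
For maximum reflection here: 2 n t = m λ.
The smallest nonzero thickness corresponds to m = 1: t = m λ / (2 n) = 1.00 × 636 / (2 × 1.34) = 237 nm.

237 nm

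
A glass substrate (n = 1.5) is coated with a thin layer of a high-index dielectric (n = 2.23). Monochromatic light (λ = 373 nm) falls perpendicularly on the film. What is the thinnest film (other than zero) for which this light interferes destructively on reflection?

At the upper boundary (n = 1.0 to n = 2.23) the reflected ray undergoes a half-wave phase shift.
At the lower boundary (n = 2.23 to n = 1.5) the reflected ray undergoes no phase shift.
Exactly one π shift → a net half-wave offset.
So the condition for destructive reflection is 2 n t = m λ.
Minimum nonzero at m = 1: t = λ / (2 n) = 373 / (2 × 2.23) = 83.6 nm.

83.6 nm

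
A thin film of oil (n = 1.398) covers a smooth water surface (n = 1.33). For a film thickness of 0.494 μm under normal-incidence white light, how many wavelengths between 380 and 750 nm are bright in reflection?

At the upper boundary (n = 1.0 to n = 1.398) the reflected ray undergoes a half-wave phase shift.
Ray reflecting at the bottom interface goes from n = 1.398 toward n = 1.33: no phase shift.
The two reflections differ by half a wavelength.
For strong reflection here: 2 n t = (m + ½) λ.
λ = 2 n t / (m + ½) = 1381 / (m + ½) nm.
m=1: 921 nm (IR); m=2: 552 nm (visible); m=3: 395 nm (visible); m=4: 307 nm (UV).

2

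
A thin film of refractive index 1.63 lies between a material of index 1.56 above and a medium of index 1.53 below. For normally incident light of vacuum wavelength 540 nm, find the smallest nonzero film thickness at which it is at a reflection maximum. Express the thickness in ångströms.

Top surface (1.56 → 1.63): reflection off a higher-index medium gives a half-wave phase shift.
Bottom surface (1.63 → 1.53): reflection off a lower-index medium gives no phase shift.
Exactly one π shift → a net half-wave offset.
With one net inversion, constructive interference in reflection requires 2 n t = (m + ½) λ.
Minimum at m = 0: t = λ / (4 n) = 540 / (4 × 1.63) = 82.8 nm.

828 Å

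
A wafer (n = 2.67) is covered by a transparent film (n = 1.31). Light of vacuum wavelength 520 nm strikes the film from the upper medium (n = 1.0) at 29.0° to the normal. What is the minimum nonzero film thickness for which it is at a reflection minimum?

At the upper boundary (n = 1.0 to n = 1.31) the reflected ray undergoes a half-wave phase shift.
Ray reflecting at the bottom interface goes from n = 1.31 toward n = 2.67: a half-wave phase shift.
Zero or two π shifts → no net half-wave offset.
With no net inversion, destructive interference in reflection requires 2 n t cos θ_r = (m + ½) λ.
Snell's law: 1.0 sin 29.0° = 1.31 sin θ_r → sin θ_r = 0.370, cos θ_r = 0.929.
Minimum at m = 0: t = λ / (4 n cos θ_r) = 520 / (4 × 1.31 × 0.929) = 107 nm.

107 nm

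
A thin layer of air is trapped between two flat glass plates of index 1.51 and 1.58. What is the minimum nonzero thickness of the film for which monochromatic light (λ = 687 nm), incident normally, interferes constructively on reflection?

172 nm

Ray reflecting at the top interface goes from n = 1.51 toward n = 1.0: no phase shift.
Ray reflecting at the bottom interface goes from n = 1.0 toward n = 1.58: a half-wave phase shift.
Exactly one π shift → a net half-wave offset.
With one net inversion, constructive interference in reflection requires 2 n t = (m + ½) λ.
Minimum at m = 0: t = λ / (4 n) = 687 / (4 × 1.0) = 172 nm.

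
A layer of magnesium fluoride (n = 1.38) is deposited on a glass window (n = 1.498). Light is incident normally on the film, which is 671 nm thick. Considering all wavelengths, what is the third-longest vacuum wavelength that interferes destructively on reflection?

At the upper boundary (n = 1.0 to n = 1.38) the reflected ray undergoes a half-wave phase shift.
At the lower boundary (n = 1.38 to n = 1.498) the reflected ray undergoes a half-wave phase shift.
The two reflections carry the same phase change, so no net offset.
With no net inversion, destructive interference in reflection requires 2 n t = (m + ½) λ.
λ = 2 n t / (m + ½). The third-longest wavelength is m = 2: λ = 2 × 1.38 × 671 / 2.50 = 741 nm.

741 nm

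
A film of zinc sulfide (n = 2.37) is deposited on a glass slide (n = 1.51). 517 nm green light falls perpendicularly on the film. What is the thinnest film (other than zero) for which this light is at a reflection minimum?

Ray reflecting at the top interface goes from n = 1.0 toward n = 2.37: a half-wave phase shift.
Bottom surface (2.37 → 1.51): reflection off a lower-index medium gives no phase shift.
The two reflections differ by half a wavelength.
For dark reflection here: 2 n t = m λ.
Minimum nonzero at m = 1: t = λ / (2 n) = 517 / (2 × 2.37) = 109 nm.

109 nm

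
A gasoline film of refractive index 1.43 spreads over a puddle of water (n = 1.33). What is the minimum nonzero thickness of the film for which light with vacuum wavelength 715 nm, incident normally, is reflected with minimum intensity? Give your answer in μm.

0.250 μm

At the upper boundary (n = 1.0 to n = 1.43) the reflected ray undergoes a half-wave phase shift.
At the lower boundary (n = 1.43 to n = 1.33) the reflected ray undergoes no phase shift.
Net: one phase inversion between the two reflected rays.
For weak reflection here: 2 n t = m λ.
Minimum nonzero at m = 1: t = λ / (2 n) = 715 / (2 × 1.43) = 250 nm.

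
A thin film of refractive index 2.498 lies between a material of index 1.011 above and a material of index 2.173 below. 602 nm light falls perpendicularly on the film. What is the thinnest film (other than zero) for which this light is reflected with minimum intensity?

Top surface (1.011 → 2.498): reflection off a higher-index medium gives a half-wave phase shift.
Ray reflecting at the bottom interface goes from n = 2.498 toward n = 2.173: no phase shift.
Net: one phase inversion between the two reflected rays.
So the condition for destructive reflection is 2 n t = m λ.
Minimum nonzero at m = 1: t = λ / (2 n) = 602 / (2 × 2.498) = 120 nm.

120 nm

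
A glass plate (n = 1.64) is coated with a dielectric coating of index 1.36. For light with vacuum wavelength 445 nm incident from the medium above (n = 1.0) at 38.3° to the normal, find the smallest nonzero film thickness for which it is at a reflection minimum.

Ray reflecting at the top interface goes from n = 1.0 toward n = 1.36: a half-wave phase shift.
Ray reflecting at the bottom interface goes from n = 1.36 toward n = 1.64: a half-wave phase shift.
The two reflections carry the same phase change, so no net offset.
With no net inversion, destructive interference in reflection requires 2 n t cos θ_r = (m + ½) λ.
Snell's law: 1.0 sin 38.3° = 1.36 sin θ_r → sin θ_r = 0.456, cos θ_r = 0.890.
Minimum at m = 0: t = λ / (4 n cos θ_r) = 445 / (4 × 1.36 × 0.890) = 91.9 nm.

91.9 nm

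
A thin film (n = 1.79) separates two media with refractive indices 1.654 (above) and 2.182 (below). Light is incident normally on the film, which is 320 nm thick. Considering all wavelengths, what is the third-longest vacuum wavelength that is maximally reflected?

382 nm

Top surface (1.654 → 1.79): reflection off a higher-index medium gives a half-wave phase shift.
At the lower boundary (n = 1.79 to n = 2.182) the reflected ray undergoes a half-wave phase shift.
Net: no relative phase inversion (both shifts match).
So the condition for constructive reflection is 2 n t = m λ.
λ = 2 n t / m. The third-longest wavelength is m = 3: λ = 2 × 1.79 × 320 / 3.00 = 382 nm.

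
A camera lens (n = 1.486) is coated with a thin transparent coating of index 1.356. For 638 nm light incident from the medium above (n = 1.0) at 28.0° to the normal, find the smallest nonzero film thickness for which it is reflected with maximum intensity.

At the upper boundary (n = 1.0 to n = 1.356) the reflected ray undergoes a half-wave phase shift.
Bottom surface (1.356 → 1.486): reflection off a higher-index medium gives a half-wave phase shift.
Zero or two π shifts → no net half-wave offset.
So the condition for constructive reflection is 2 n t cos θ_r = m λ.
Snell's law: 1.0 sin 28.0° = 1.356 sin θ_r → sin θ_r = 0.346, cos θ_r = 0.938.
Minimum nonzero at m = 1: t = λ / (2 n cos θ_r) = 638 / (2 × 1.356 × 0.938) = 251 nm.

251 nm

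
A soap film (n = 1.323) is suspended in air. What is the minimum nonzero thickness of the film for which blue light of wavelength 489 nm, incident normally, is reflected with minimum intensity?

185 nm

Top surface (1.0 → 1.323): reflection off a higher-index medium gives a half-wave phase shift.
Bottom surface (1.323 → 1.0): reflection off a lower-index medium gives no phase shift.
Net: one phase inversion between the two reflected rays.
For minimum reflection here: 2 n t = m λ.
Minimum nonzero at m = 1: t = λ / (2 n) = 489 / (2 × 1.323) = 185 nm.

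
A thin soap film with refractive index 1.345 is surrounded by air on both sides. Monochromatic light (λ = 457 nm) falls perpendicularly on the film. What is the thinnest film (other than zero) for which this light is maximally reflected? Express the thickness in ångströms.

849 Å

Ray reflecting at the top interface goes from n = 1.0 toward n = 1.345: a half-wave phase shift.
Ray reflecting at the bottom interface goes from n = 1.345 toward n = 1.0: no phase shift.
Net: one phase inversion between the two reflected rays.
With one net inversion, constructive interference in reflection requires 2 n t = (m + ½) λ.
Minimum at m = 0: t = λ / (4 n) = 457 / (4 × 1.345) = 84.9 nm.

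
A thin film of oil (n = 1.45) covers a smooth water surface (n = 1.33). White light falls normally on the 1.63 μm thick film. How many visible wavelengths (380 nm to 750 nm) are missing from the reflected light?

6

At the upper boundary (n = 1.0 to n = 1.45) the reflected ray undergoes a half-wave phase shift.
At the lower boundary (n = 1.45 to n = 1.33) the reflected ray undergoes no phase shift.
Net: one phase inversion between the two reflected rays.
So the condition for destructive reflection is 2 n t = m λ.
λ = 2 n t / m = 4727 / m nm.
m=6: 788 nm (IR); m=7: 675 nm (visible); m=8: 591 nm (visible); m=9: 525 nm (visible); m=10: 473 nm (visible); m=11: 430 nm (visible); m=12: 394 nm (visible); m=13: 364 nm (UV).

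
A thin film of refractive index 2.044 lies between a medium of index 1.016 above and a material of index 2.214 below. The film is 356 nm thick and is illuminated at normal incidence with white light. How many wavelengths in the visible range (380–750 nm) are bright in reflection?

2

At the upper boundary (n = 1.016 to n = 2.044) the reflected ray undergoes a half-wave phase shift.
At the lower boundary (n = 2.044 to n = 2.214) the reflected ray undergoes a half-wave phase shift.
The two reflections carry the same phase change, so no net offset.
For strong reflection here: 2 n t = m λ.
λ = 2 n t / m = 1455 / m nm.
m=1: 1455 nm (IR); m=2: 728 nm (visible); m=3: 485 nm (visible); m=4: 364 nm (UV).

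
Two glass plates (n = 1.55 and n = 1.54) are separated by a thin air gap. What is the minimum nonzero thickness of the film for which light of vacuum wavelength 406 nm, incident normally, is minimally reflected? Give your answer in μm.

0.203 μm

At the upper boundary (n = 1.55 to n = 1.0) the reflected ray undergoes no phase shift.
Bottom surface (1.0 → 1.54): reflection off a higher-index medium gives a half-wave phase shift.
Exactly one π shift → a net half-wave offset.
So the condition for destructive reflection is 2 n t = m λ.
Minimum nonzero at m = 1: t = λ / (2 n) = 406 / (2 × 1.0) = 203 nm.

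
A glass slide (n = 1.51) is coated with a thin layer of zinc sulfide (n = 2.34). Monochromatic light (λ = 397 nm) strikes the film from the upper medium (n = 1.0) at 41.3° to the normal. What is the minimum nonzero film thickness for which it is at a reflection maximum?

44.2 nm

Top surface (1.0 → 2.34): reflection off a higher-index medium gives a half-wave phase shift.
Ray reflecting at the bottom interface goes from n = 2.34 toward n = 1.51: no phase shift.
The two reflections differ by half a wavelength.
For bright reflection here: 2 n t cos θ_r = (m + ½) λ.
Snell's law: 1.0 sin 41.3° = 2.34 sin θ_r → sin θ_r = 0.282, cos θ_r = 0.959.
Minimum at m = 0: t = λ / (4 n cos θ_r) = 397 / (4 × 2.34 × 0.959) = 44.2 nm.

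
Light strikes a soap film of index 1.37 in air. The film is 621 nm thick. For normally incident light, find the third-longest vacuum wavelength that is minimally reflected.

567 nm

At the upper boundary (n = 1.0 to n = 1.37) the reflected ray undergoes a half-wave phase shift.
Ray reflecting at the bottom interface goes from n = 1.37 toward n = 1.0: no phase shift.
The two reflections differ by half a wavelength.
So the condition for destructive reflection is 2 n t = m λ.
λ = 2 n t / m. The third-longest wavelength is m = 3: λ = 2 × 1.37 × 621 / 3.00 = 567 nm.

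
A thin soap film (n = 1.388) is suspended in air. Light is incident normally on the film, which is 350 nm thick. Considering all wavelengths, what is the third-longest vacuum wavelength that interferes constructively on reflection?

At the upper boundary (n = 1.0 to n = 1.388) the reflected ray undergoes a half-wave phase shift.
At the lower boundary (n = 1.388 to n = 1.0) the reflected ray undergoes no phase shift.
Exactly one π shift → a net half-wave offset.
So the condition for constructive reflection is 2 n t = (m + ½) λ.
λ = 2 n t / (m + ½). The third-longest wavelength is m = 2: λ = 2 × 1.388 × 350 / 2.50 = 389 nm.

389 nm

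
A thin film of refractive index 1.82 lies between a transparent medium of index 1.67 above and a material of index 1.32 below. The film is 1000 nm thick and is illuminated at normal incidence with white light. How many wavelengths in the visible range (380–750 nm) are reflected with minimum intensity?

Top surface (1.67 → 1.82): reflection off a higher-index medium gives a half-wave phase shift.
At the lower boundary (n = 1.82 to n = 1.32) the reflected ray undergoes no phase shift.
Net: one phase inversion between the two reflected rays.
For minimum reflection here: 2 n t = m λ.
λ = 2 n t / m = 3640 / m nm.
m=4: 910 nm (IR); m=5: 728 nm (visible); m=6: 607 nm (visible); m=7: 520 nm (visible); m=8: 455 nm (visible); m=9: 404 nm (visible); m=10: 364 nm (UV).

5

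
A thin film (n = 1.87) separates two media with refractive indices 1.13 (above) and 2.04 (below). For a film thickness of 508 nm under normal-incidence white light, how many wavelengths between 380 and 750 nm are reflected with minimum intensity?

2

Top surface (1.13 → 1.87): reflection off a higher-index medium gives a half-wave phase shift.
Ray reflecting at the bottom interface goes from n = 1.87 toward n = 2.04: a half-wave phase shift.
Zero or two π shifts → no net half-wave offset.
For weak reflection here: 2 n t = (m + ½) λ.
λ = 2 n t / (m + ½) = 1900 / (m + ½) nm.
m=2: 760 nm (IR); m=3: 543 nm (visible); m=4: 422 nm (visible); m=5: 345 nm (UV).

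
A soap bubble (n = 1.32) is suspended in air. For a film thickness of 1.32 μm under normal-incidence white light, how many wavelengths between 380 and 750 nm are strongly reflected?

Top surface (1.0 → 1.32): reflection off a higher-index medium gives a half-wave phase shift.
Ray reflecting at the bottom interface goes from n = 1.32 toward n = 1.0: no phase shift.
Net: one phase inversion between the two reflected rays.
For maximum reflection here: 2 n t = (m + ½) λ.
λ = 2 n t / (m + ½) = 3485 / (m + ½) nm.
m=4: 774 nm (IR); m=5: 634 nm (visible); m=6: 536 nm (visible); m=7: 465 nm (visible); m=8: 410 nm (visible); m=9: 367 nm (UV).

4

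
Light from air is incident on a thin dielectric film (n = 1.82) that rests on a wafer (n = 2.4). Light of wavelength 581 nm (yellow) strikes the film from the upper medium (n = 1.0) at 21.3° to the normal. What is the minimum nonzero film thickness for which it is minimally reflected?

At the upper boundary (n = 1.0 to n = 1.82) the reflected ray undergoes a half-wave phase shift.
Ray reflecting at the bottom interface goes from n = 1.82 toward n = 2.4: a half-wave phase shift.
The two reflections carry the same phase change, so no net offset.
With no net inversion, destructive interference in reflection requires 2 n t cos θ_r = (m + ½) λ.
Snell's law: 1.0 sin 21.3° = 1.82 sin θ_r → sin θ_r = 0.200, cos θ_r = 0.980.
Minimum at m = 0: t = λ / (4 n cos θ_r) = 581 / (4 × 1.82 × 0.980) = 81.4 nm.

81.4 nm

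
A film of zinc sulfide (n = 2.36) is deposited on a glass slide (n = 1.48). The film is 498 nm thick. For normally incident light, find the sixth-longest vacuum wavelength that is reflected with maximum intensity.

Ray reflecting at the top interface goes from n = 1.0 toward n = 2.36: a half-wave phase shift.
Bottom surface (2.36 → 1.48): reflection off a lower-index medium gives no phase shift.
The two reflections differ by half a wavelength.
With one net inversion, constructive interference in reflection requires 2 n t = (m + ½) λ.
λ = 2 n t / (m + ½). The sixth-longest wavelength is m = 5: λ = 2 × 2.36 × 498 / 5.50 = 427 nm.

427 nm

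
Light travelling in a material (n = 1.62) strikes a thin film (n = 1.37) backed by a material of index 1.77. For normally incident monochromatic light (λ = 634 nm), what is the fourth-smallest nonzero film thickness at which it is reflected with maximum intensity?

Top surface (1.62 → 1.37): reflection off a lower-index medium gives no phase shift.
At the lower boundary (n = 1.37 to n = 1.77) the reflected ray undergoes a half-wave phase shift.
Exactly one π shift → a net half-wave offset.
For bright reflection here: 2 n t = (m + ½) λ.
The fourth-smallest nonzero thickness corresponds to m = 3: t = (m + ½) λ / (2 n) = 3.50 × 634 / (2 × 1.37) = 810 nm.

810 nm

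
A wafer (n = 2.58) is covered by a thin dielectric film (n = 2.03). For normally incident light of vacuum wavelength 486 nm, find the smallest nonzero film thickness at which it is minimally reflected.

At the upper boundary (n = 1.0 to n = 2.03) the reflected ray undergoes a half-wave phase shift.
Ray reflecting at the bottom interface goes from n = 2.03 toward n = 2.58: a half-wave phase shift.
Zero or two π shifts → no net half-wave offset.
For weak reflection here: 2 n t = (m + ½) λ.
Minimum at m = 0: t = λ / (4 n) = 486 / (4 × 2.03) = 59.9 nm.

59.9 nm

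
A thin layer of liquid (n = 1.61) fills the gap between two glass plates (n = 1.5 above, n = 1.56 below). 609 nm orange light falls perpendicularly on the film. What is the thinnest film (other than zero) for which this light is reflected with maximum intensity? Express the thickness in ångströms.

Ray reflecting at the top interface goes from n = 1.5 toward n = 1.61: a half-wave phase shift.
At the lower boundary (n = 1.61 to n = 1.56) the reflected ray undergoes no phase shift.
Exactly one π shift → a net half-wave offset.
So the condition for constructive reflection is 2 n t = (m + ½) λ.
Minimum at m = 0: t = λ / (4 n) = 609 / (4 × 1.61) = 94.6 nm.

946 Å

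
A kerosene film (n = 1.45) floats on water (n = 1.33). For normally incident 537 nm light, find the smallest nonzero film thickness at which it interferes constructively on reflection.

92.6 nm

At the upper boundary (n = 1.0 to n = 1.45) the reflected ray undergoes a half-wave phase shift.
Ray reflecting at the bottom interface goes from n = 1.45 toward n = 1.33: no phase shift.
The two reflections differ by half a wavelength.
For strong reflection here: 2 n t = (m + ½) λ.
Minimum at m = 0: t = λ / (4 n) = 537 / (4 × 1.45) = 92.6 nm.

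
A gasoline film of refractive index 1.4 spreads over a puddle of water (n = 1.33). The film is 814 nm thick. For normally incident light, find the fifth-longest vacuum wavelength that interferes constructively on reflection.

Top surface (1.0 → 1.4): reflection off a higher-index medium gives a half-wave phase shift.
At the lower boundary (n = 1.4 to n = 1.33) the reflected ray undergoes no phase shift.
Net: one phase inversion between the two reflected rays.
So the condition for constructive reflection is 2 n t = (m + ½) λ.
λ = 2 n t / (m + ½). The fifth-longest wavelength is m = 4: λ = 2 × 1.4 × 814 / 4.50 = 506 nm.

506 nm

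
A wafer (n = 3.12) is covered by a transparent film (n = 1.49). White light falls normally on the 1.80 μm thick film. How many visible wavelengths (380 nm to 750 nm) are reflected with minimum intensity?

Ray reflecting at the top interface goes from n = 1.0 toward n = 1.49: a half-wave phase shift.
At the lower boundary (n = 1.49 to n = 3.12) the reflected ray undergoes a half-wave phase shift.
The two reflections carry the same phase change, so no net offset.
So the condition for destructive reflection is 2 n t = (m + ½) λ.
λ = 2 n t / (m + ½) = 5364 / (m + ½) nm.
m=6: 825 nm (IR); m=7: 715 nm (visible); m=8: 631 nm (visible); m=9: 565 nm (visible); m=10: 511 nm (visible); m=11: 466 nm (visible); m=12: 429 nm (visible); m=13: 397 nm (visible); m=14: 370 nm (UV).

7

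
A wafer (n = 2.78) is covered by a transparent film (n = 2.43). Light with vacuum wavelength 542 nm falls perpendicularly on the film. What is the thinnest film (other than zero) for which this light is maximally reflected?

112 nm

Top surface (1.0 → 2.43): reflection off a higher-index medium gives a half-wave phase shift.
At the lower boundary (n = 2.43 to n = 2.78) the reflected ray undergoes a half-wave phase shift.
The two reflections carry the same phase change, so no net offset.
For bright reflection here: 2 n t = m λ.
Minimum nonzero at m = 1: t = λ / (2 n) = 542 / (2 × 2.43) = 112 nm.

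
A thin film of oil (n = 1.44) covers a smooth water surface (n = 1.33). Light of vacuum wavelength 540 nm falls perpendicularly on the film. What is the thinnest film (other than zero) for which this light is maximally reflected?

Top surface (1.0 → 1.44): reflection off a higher-index medium gives a half-wave phase shift.
Bottom surface (1.44 → 1.33): reflection off a lower-index medium gives no phase shift.
Exactly one π shift → a net half-wave offset.
So the condition for constructive reflection is 2 n t = (m + ½) λ.
Minimum at m = 0: t = λ / (4 n) = 540 / (4 × 1.44) = 93.8 nm.

93.8 nm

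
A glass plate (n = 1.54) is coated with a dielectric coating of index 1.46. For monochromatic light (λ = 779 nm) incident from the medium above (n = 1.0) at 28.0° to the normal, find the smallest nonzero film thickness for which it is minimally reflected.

At the upper boundary (n = 1.0 to n = 1.46) the reflected ray undergoes a half-wave phase shift.
Bottom surface (1.46 → 1.54): reflection off a higher-index medium gives a half-wave phase shift.
Zero or two π shifts → no net half-wave offset.
With no net inversion, destructive interference in reflection requires 2 n t cos θ_r = (m + ½) λ.
Snell's law: 1.0 sin 28.0° = 1.46 sin θ_r → sin θ_r = 0.322, cos θ_r = 0.947.
Minimum at m = 0: t = λ / (4 n cos θ_r) = 779 / (4 × 1.46 × 0.947) = 141 nm.

141 nm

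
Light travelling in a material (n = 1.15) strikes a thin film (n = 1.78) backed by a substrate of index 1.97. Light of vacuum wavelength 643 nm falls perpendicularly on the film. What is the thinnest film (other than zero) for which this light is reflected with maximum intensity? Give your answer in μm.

0.181 μm

Ray reflecting at the top interface goes from n = 1.15 toward n = 1.78: a half-wave phase shift.
Bottom surface (1.78 → 1.97): reflection off a higher-index medium gives a half-wave phase shift.
The two reflections carry the same phase change, so no net offset.
So the condition for constructive reflection is 2 n t = m λ.
Minimum nonzero at m = 1: t = λ / (2 n) = 643 / (2 × 1.78) = 181 nm.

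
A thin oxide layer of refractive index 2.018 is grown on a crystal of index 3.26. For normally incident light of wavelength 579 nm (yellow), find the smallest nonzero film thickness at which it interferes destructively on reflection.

71.7 nm

Top surface (1.0 → 2.018): reflection off a higher-index medium gives a half-wave phase shift.
Ray reflecting at the bottom interface goes from n = 2.018 toward n = 3.26: a half-wave phase shift.
Zero or two π shifts → no net half-wave offset.
For minimum reflection here: 2 n t = (m + ½) λ.
Minimum at m = 0: t = λ / (4 n) = 579 / (4 × 2.018) = 71.7 nm.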